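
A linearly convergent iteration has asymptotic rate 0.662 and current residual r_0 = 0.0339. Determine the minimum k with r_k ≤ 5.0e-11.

50

After k steps, r_k ≈ 0.0339·0.662^k.
Need 0.662^k ≤ 5.0e-11/0.0339 = 1.47493e-09.
k ≥ ln(1.47493e-09)/ln(0.662) = -20.3347/-0.41249 = 49.297.
Smallest integer k = 50.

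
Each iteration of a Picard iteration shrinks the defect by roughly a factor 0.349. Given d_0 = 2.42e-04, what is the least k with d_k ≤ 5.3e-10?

13

After k steps, d_k ≈ 2.42e-04·0.349^k.
Need 0.349^k ≤ 5.3e-10/2.42e-04 = 2.19008e-06.
k ≥ ln(2.19008e-06)/ln(0.349) = -13.0316/-1.05268 = 12.379.
Smallest integer k = 13.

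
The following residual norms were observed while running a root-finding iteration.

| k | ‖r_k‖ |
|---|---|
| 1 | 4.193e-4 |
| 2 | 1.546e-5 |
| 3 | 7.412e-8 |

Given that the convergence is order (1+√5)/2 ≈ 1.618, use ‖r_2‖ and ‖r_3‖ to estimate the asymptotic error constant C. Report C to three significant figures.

C ≈ ‖r_3‖ / ‖r_2‖^1.618
  = 7.412e-8 / (1.546e-5)^1.618
  = 7.412e-8 / 1.64491e-08 ≈ 4.506

4.51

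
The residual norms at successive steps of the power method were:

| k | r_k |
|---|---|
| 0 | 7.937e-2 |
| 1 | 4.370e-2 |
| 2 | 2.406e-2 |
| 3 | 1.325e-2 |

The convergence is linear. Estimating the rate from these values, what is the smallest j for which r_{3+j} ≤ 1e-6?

16

Rate ρ ≈ r_3/r_2 = 1.325e-2/2.406e-2 = 0.5507.
After j more steps, r_{3+j} ≈ 1.325e-2·ρ^j; need ρ^j ≤ 1e-6/1.325e-2 = 7.54717e-05.
j ≥ ln(7.54717e-05)/ln(0.5507) = -9.4918/-0.59657 = 15.911.
So 16 more iterations are needed.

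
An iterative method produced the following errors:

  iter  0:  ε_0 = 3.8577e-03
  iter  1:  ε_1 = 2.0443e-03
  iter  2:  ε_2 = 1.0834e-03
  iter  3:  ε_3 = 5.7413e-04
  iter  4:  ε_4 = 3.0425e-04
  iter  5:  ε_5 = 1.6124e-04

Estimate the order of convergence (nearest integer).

Consecutive ratios: ε_5/ε_4 = 1.6124e-04/3.0425e-04 = 0.529959, ε_4/ε_3 = 3.0425e-04/5.7413e-04 = 0.529932.
p ≈ ln(0.529959)/ln(0.529932) = -0.6350/-0.6350 ≈ 1.00.
So the convergence is linear (order 1).

1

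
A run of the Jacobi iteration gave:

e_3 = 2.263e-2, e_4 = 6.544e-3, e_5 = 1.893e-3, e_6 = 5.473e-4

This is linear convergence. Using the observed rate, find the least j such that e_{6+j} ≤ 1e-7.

Rate ρ ≈ e_6/e_5 = 5.473e-4/1.893e-3 = 0.2891.
After j more steps, e_{6+j} ≈ 5.473e-4·ρ^j; need ρ^j ≤ 1e-7/5.473e-4 = 0.000182715.
j ≥ ln(0.000182715)/ln(0.2891) = -8.6076/-1.24098 = 6.936.
So 7 more iterations are needed.

7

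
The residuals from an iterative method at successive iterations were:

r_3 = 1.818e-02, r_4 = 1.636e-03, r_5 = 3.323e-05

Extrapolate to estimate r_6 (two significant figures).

First estimate the order: p ≈ ln(r_5/r_4) / ln(r_4/r_3) = ln(3.323e-05/1.636e-03)/ln(1.636e-03/1.818e-02) = ln(0.0203117)/ln(0.089989) ≈ 1.6181.
Then r_6 ≈ r_5·(r_5/r_4)^p = 3.323e-05·(0.0203117)^1.6181 = 3.323e-05·0.00182711 ≈ 6.071e-08.

6.1e-8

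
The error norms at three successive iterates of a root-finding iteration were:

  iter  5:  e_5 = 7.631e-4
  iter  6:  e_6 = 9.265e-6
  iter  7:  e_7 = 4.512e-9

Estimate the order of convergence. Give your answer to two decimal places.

p ≈ ln(e_7/e_6) / ln(e_6/e_5)
  = ln(4.512e-9/9.265e-6) / ln(9.265e-6/7.631e-4)
  = ln(0.000486994) / ln(0.0121413)
  = -7.62726 / -4.41114 ≈ 1.72909

1.73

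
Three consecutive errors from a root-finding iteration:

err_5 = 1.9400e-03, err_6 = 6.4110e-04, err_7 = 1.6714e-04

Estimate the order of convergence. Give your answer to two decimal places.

p ≈ ln(err_7/err_6) / ln(err_6/err_5)
  = ln(1.6714e-04/6.4110e-04) / ln(6.4110e-04/1.9400e-03)
  = ln(0.260708) / ln(0.330464)
  = -1.34435 / -1.10726 ≈ 1.21412

1.21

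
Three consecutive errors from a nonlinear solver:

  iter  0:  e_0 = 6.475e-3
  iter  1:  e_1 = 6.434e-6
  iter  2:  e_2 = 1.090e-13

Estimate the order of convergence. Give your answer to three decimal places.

2.588

p ≈ ln(e_2/e_1) / ln(e_1/e_0)
  = ln(1.090e-13/6.434e-6) / ln(6.434e-6/6.475e-3)
  = ln(1.69412e-08) / ln(0.000993668)
  = -17.893517 / -6.914107 ≈ 2.587972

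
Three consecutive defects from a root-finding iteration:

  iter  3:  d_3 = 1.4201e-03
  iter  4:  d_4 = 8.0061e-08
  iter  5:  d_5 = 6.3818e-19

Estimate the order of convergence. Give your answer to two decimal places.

2.61

p ≈ ln(d_5/d_4) / ln(d_4/d_3)
  = ln(6.3818e-19/8.0061e-08) / ln(8.0061e-08/1.4201e-03)
  = ln(7.97117e-12) / ln(5.6377e-05)
  = -25.55519 / -9.78345 ≈ 2.61208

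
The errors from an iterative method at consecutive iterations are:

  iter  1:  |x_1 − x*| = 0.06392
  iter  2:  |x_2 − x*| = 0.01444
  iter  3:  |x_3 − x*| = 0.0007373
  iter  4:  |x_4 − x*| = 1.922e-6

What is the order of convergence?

2

Consecutive ratios: |x_4 − x*|/|x_3 − x*| = 1.922e-6/0.0007373 = 0.00260681, |x_3 − x*|/|x_2 − x*| = 0.0007373/0.01444 = 0.0510596.
p ≈ ln(0.00260681)/ln(0.0510596) = -5.9496/-2.9748 ≈ 2.00.
So the convergence is quadratic (order 2).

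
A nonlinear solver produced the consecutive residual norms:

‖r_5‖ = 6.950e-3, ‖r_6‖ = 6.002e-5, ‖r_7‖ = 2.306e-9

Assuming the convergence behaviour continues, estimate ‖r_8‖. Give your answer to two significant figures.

8.2e-19

First estimate the order: p ≈ ln(‖r_7‖/‖r_6‖) / ln(‖r_6‖/‖r_5‖) = ln(2.306e-9/6.002e-5)/ln(6.002e-5/6.950e-3) = ln(3.84205e-05)/ln(0.00863597) ≈ 2.1396.
Then ‖r_8‖ ≈ ‖r_7‖·(‖r_7‖/‖r_6‖)^p = 2.306e-9·(3.84205e-05)^2.1396 = 2.306e-9·3.57052e-10 ≈ 8.234e-19.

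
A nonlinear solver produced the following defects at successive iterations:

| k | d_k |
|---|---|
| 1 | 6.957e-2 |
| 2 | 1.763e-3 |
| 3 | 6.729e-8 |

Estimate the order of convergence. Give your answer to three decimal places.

2.768

p ≈ ln(d_3/d_2) / ln(d_2/d_1)
  = ln(6.729e-8/1.763e-3) / ln(1.763e-3/6.957e-2)
  = ln(3.81679e-05) / ln(0.0253414)
  = -10.173516 / -3.675316 ≈ 2.768066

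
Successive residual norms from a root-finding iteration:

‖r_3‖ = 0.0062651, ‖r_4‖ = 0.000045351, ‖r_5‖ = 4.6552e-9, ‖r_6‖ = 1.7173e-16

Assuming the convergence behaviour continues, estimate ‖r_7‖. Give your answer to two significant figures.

2.4e-30

First estimate the order: p ≈ ln(‖r_6‖/‖r_5‖) / ln(‖r_5‖/‖r_4‖) = ln(1.7173e-16/4.6552e-9)/ln(4.6552e-9/0.000045351) = ln(3.68899e-08)/ln(0.000102648) ≈ 1.8636.
Then ‖r_7‖ ≈ ‖r_6‖·(‖r_6‖/‖r_5‖)^p = 1.7173e-16·(3.68899e-08)^1.8636 = 1.7173e-16·1.40504e-14 ≈ 2.413e-30.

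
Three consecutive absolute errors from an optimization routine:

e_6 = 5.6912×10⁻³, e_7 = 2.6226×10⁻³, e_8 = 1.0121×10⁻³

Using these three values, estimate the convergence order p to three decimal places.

p ≈ ln(e_8/e_7) / ln(e_7/e_6)
  = ln(1.0121×10⁻³/2.6226×10⁻³) / ln(2.6226×10⁻³/5.6912×10⁻³)
  = ln(0.385915) / ln(0.460817)
  = -0.952138 / -0.774754 ≈ 1.228955

1.229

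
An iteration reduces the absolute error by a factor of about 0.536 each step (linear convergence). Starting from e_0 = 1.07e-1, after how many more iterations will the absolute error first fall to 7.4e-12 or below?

After k steps, e_k ≈ 1.07e-1·0.536^k.
Need 0.536^k ≤ 7.4e-12/1.07e-1 = 6.91589e-11.
k ≥ ln(6.91589e-11)/ln(0.536) = -23.3946/-0.62362 = 37.514.
Smallest integer k = 38.

38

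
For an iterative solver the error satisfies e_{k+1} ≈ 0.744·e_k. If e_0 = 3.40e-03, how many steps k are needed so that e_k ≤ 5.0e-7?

30

After k steps, e_k ≈ 3.40e-03·0.744^k.
Need 0.744^k ≤ 5.0e-7/3.40e-03 = 0.000147059.
k ≥ ln(0.000147059)/ln(0.744) = -8.8247/-0.29571 = 29.842.
Smallest integer k = 30.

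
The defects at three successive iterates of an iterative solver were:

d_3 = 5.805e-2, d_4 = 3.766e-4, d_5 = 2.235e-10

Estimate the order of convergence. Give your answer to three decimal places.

p ≈ ln(d_5/d_4) / ln(d_4/d_3)
  = ln(2.235e-10/3.766e-4) / ln(3.766e-4/5.805e-2)
  = ln(5.93468e-07) / ln(0.00648751)
  = -14.337283 / -5.037876 ≈ 2.845898

2.846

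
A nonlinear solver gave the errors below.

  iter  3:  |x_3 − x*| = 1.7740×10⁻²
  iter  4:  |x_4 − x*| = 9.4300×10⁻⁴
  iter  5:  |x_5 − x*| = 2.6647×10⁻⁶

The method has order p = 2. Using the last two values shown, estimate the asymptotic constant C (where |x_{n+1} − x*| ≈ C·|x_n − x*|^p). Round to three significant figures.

C ≈ |x_5 − x*| / |x_4 − x*|^2
  = 2.6647×10⁻⁶ / (9.4300×10⁻⁴)^2
  = 2.6647×10⁻⁶ / 8.89249e-07 ≈ 2.9966

3.00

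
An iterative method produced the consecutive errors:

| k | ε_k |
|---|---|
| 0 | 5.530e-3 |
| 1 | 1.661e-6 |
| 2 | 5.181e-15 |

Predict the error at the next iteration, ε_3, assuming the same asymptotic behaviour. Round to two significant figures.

1.5e-35

First estimate the order: p ≈ ln(ε_2/ε_1) / ln(ε_1/ε_0) = ln(5.181e-15/1.661e-6)/ln(1.661e-6/5.530e-3) = ln(3.11921e-09)/ln(0.000300362) ≈ 2.4148.
Then ε_3 ≈ ε_2·(ε_2/ε_1)^p = 5.181e-15·(3.11921e-09)^2.4148 = 5.181e-15·2.88283e-21 ≈ 1.494e-35.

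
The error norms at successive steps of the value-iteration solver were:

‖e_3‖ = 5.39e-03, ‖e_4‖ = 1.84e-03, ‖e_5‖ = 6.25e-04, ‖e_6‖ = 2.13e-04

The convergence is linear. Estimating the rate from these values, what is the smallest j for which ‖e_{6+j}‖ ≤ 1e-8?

Rate ρ ≈ ‖e_6‖/‖e_5‖ = 2.13e-04/6.25e-04 = 0.3408.
After j more steps, ‖e_{6+j}‖ ≈ 2.13e-04·ρ^j; need ρ^j ≤ 1e-8/2.13e-04 = 4.69484e-05.
j ≥ ln(4.69484e-05)/ln(0.3408) = -9.9665/-1.07646 = 9.259.
So 10 more iterations are needed.

10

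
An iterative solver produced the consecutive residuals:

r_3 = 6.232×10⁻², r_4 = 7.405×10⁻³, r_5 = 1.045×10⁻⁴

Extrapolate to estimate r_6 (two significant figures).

First estimate the order: p ≈ ln(r_5/r_4) / ln(r_4/r_3) = ln(1.045×10⁻⁴/7.405×10⁻³)/ln(7.405×10⁻³/6.232×10⁻²) = ln(0.0141121)/ln(0.118822) ≈ 2.0002.
Then r_6 ≈ r_5·(r_5/r_4)^p = 1.045×10⁻⁴·(0.0141121)^2.0002 = 1.045×10⁻⁴·0.000198982 ≈ 2.079e-08.

2.1e-8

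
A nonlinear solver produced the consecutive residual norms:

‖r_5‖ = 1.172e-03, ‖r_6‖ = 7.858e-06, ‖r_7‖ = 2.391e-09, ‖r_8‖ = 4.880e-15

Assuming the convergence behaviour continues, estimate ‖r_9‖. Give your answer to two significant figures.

First estimate the order: p ≈ ln(‖r_8‖/‖r_7‖) / ln(‖r_7‖/‖r_6‖) = ln(4.880e-15/2.391e-09)/ln(2.391e-09/7.858e-06) = ln(2.04099e-06)/ln(0.000304276) ≈ 1.6180.
Then ‖r_9‖ ≈ ‖r_8‖·(‖r_8‖/‖r_7‖)^p = 4.880e-15·(2.04099e-06)^1.6180 = 4.880e-15·6.2133e-10 ≈ 3.032e-24.

3.0e-24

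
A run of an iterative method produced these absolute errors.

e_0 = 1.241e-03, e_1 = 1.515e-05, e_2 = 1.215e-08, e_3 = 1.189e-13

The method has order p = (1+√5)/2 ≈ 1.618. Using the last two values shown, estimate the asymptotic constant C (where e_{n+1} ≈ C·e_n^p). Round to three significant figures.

0.763

C ≈ e_3 / e_2^1.618
  = 1.189e-13 / (1.215e-08)^1.618
  = 1.189e-13 / 1.55899e-13 ≈ 0.76267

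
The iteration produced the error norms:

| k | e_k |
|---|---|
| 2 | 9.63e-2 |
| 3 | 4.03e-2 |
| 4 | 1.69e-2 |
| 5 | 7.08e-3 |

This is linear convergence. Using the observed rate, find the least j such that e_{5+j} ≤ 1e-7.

13

Rate ρ ≈ e_5/e_4 = 7.08e-3/1.69e-2 = 0.4189.
After j more steps, e_{5+j} ≈ 7.08e-3·ρ^j; need ρ^j ≤ 1e-7/7.08e-3 = 1.41243e-05.
j ≥ ln(1.41243e-05)/ln(0.4189) = -11.1676/-0.87012 = 12.835.
So 13 more iterations are needed.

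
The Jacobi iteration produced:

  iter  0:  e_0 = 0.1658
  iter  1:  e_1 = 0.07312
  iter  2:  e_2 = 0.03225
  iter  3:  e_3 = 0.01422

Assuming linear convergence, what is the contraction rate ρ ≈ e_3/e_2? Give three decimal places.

0.441

ρ ≈ e_3/e_2 = 0.01422/0.03225 = 0.44093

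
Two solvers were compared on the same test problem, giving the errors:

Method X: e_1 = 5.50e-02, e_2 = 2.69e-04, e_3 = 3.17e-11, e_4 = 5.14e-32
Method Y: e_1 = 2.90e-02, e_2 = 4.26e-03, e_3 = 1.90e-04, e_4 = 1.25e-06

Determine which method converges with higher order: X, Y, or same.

Method X: p ≈ ln(5.14e-32/3.17e-11)/ln(3.17e-11/2.69e-04) ≈ 3.00.
Method Y: p ≈ ln(1.25e-06/1.90e-04)/ln(1.90e-04/4.26e-03) ≈ 1.62.
Method X has the higher order (≈3.0 vs ≈1.6).

X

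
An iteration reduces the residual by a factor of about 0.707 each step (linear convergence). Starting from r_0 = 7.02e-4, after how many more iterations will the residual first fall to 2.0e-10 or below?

After k steps, r_k ≈ 7.02e-4·0.707^k.
Need 0.707^k ≤ 2.0e-10/7.02e-4 = 2.849e-07.
k ≥ ln(2.849e-07)/ln(0.707) = -15.0711/-0.34672 = 43.468.
Smallest integer k = 44.

44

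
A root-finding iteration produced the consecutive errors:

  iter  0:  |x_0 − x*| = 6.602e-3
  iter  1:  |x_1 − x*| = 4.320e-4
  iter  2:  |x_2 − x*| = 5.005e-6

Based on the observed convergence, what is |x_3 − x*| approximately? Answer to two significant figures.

3.4e-9

First estimate the order: p ≈ ln(|x_2 − x*|/|x_1 − x*|) / ln(|x_1 − x*|/|x_0 − x*|) = ln(5.005e-6/4.320e-4)/ln(4.320e-4/6.602e-3) = ln(0.0115856)/ln(0.0654347) ≈ 1.6349.
Then |x_3 − x*| ≈ |x_2 − x*|·(|x_2 − x*|/|x_1 − x*|)^p = 5.005e-6·(0.0115856)^1.6349 = 5.005e-6·0.00068344 ≈ 3.421e-09.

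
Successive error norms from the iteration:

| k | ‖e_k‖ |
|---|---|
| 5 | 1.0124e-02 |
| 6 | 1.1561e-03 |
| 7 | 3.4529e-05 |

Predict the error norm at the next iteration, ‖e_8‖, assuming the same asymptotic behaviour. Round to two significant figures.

First estimate the order: p ≈ ln(‖e_7‖/‖e_6‖) / ln(‖e_6‖/‖e_5‖) = ln(3.4529e-05/1.1561e-03)/ln(1.1561e-03/1.0124e-02) = ln(0.0298668)/ln(0.114194) ≈ 1.6181.
Then ‖e_8‖ ≈ ‖e_7‖·(‖e_7‖/‖e_6‖)^p = 3.4529e-05·(0.0298668)^1.6181 = 3.4529e-05·0.0034096 ≈ 1.177e-07.

1.2e-7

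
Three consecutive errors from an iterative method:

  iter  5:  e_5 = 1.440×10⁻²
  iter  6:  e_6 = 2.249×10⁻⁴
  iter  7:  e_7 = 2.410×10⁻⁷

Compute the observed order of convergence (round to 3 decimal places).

1.644

p ≈ ln(e_7/e_6) / ln(e_6/e_5)
  = ln(2.410×10⁻⁷/2.249×10⁻⁴) / ln(2.249×10⁻⁴/1.440×10⁻²)
  = ln(0.00107159) / ln(0.0156181)
  = -6.838612 / -4.159325 ≈ 1.644164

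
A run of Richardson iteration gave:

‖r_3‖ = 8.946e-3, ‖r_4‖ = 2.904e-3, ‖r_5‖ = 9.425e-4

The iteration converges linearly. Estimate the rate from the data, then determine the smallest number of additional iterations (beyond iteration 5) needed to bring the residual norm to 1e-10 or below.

15

Rate ρ ≈ ‖r_5‖/‖r_4‖ = 9.425e-4/2.904e-3 = 0.3246.
After j more steps, ‖r_{5+j}‖ ≈ 9.425e-4·ρ^j; need ρ^j ≤ 1e-10/9.425e-4 = 1.06101e-07.
j ≥ ln(1.06101e-07)/ln(0.3246) = -16.0589/-1.12516 = 14.273.
So 15 more iterations are needed.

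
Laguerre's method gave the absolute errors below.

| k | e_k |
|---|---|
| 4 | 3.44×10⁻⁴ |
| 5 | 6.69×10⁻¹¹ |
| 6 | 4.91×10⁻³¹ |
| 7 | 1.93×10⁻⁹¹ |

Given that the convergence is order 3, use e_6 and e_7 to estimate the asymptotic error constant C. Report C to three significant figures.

C ≈ e_7 / e_6^3
  = 1.93×10⁻⁹¹ / (4.91×10⁻³¹)^3
  = 1.93×10⁻⁹¹ / 1.18371e-91 ≈ 1.6305

1.63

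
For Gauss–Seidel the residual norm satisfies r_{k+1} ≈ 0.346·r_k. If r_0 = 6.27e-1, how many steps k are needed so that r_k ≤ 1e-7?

After k steps, r_k ≈ 6.27e-1·0.346^k.
Need 0.346^k ≤ 1e-7/6.27e-1 = 1.5949e-07.
k ≥ ln(1.5949e-07)/ln(0.346) = -15.6513/-1.06132 = 14.747.
Smallest integer k = 15.

15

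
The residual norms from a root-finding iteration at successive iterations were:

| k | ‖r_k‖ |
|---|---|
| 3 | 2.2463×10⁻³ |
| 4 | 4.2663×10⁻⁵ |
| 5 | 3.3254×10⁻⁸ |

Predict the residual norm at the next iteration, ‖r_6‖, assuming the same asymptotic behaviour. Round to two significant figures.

First estimate the order: p ≈ ln(‖r_5‖/‖r_4‖) / ln(‖r_4‖/‖r_3‖) = ln(3.3254×10⁻⁸/4.2663×10⁻⁵)/ln(4.2663×10⁻⁵/2.2463×10⁻³) = ln(0.000779458)/ln(0.0189926) ≈ 1.8056.
Then ‖r_6‖ ≈ ‖r_5‖·(‖r_5‖/‖r_4‖)^p = 3.3254×10⁻⁸·(0.000779458)^1.8056 = 3.3254×10⁻⁸·2.44242e-06 ≈ 8.122e-14.

8.1e-14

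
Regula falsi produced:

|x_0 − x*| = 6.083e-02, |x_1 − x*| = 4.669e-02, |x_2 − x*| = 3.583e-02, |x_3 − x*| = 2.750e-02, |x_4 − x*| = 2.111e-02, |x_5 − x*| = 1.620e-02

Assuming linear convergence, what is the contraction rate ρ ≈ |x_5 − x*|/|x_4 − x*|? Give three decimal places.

0.767

ρ ≈ |x_5 − x*|/|x_4 − x*| = 1.620e-02/2.111e-02 = 0.76741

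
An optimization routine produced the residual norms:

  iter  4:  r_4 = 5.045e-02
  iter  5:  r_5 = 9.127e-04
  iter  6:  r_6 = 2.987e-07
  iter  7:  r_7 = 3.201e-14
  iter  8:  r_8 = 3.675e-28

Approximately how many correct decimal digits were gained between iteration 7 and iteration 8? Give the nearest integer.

Digits gained ≈ log₁₀(r_7/r_8) = log₁₀(3.201e-14/3.675e-28) = log₁₀(8.7102e+13) ≈ 13.940.

14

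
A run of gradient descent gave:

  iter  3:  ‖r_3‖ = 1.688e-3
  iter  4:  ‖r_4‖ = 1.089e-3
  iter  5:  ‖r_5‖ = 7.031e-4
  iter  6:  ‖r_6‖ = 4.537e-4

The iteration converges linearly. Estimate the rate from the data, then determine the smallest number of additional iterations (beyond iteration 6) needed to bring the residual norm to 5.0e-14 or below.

53

Rate ρ ≈ ‖r_6‖/‖r_5‖ = 4.537e-4/7.031e-4 = 0.6453.
After j more steps, ‖r_{6+j}‖ ≈ 4.537e-4·ρ^j; need ρ^j ≤ 5.0e-14/4.537e-4 = 1.10205e-10.
j ≥ ln(1.10205e-10)/ln(0.6453) = -22.9287/-0.43804 = 52.344.
So 53 more iterations are needed.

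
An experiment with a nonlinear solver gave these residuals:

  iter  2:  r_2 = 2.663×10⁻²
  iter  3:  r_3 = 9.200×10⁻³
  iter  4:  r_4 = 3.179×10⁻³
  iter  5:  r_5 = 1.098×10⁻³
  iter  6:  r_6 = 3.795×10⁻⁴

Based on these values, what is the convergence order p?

1

Consecutive ratios: r_6/r_5 = 3.795×10⁻⁴/1.098×10⁻³ = 0.345628, r_5/r_4 = 1.098×10⁻³/3.179×10⁻³ = 0.345392.
p ≈ ln(0.345628)/ln(0.345392) = -1.0624/-1.0631 ≈ 1.00.
So the convergence is linear (order 1).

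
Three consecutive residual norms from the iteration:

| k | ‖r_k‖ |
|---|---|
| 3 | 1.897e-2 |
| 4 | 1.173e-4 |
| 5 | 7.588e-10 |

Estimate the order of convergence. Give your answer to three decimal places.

2.349

p ≈ ln(‖r_5‖/‖r_4‖) / ln(‖r_4‖/‖r_3‖)
  = ln(7.588e-10/1.173e-4) / ln(1.173e-4/1.897e-2)
  = ln(6.46888e-06) / ln(0.00618345)
  = -11.948508 / -5.085879 ≈ 2.349350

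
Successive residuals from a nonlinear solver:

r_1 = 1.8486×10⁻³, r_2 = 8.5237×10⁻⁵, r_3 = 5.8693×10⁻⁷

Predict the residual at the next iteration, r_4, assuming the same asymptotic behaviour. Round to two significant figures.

First estimate the order: p ≈ ln(r_3/r_2) / ln(r_2/r_1) = ln(5.8693×10⁻⁷/8.5237×10⁻⁵)/ln(8.5237×10⁻⁵/1.8486×10⁻³) = ln(0.00688586)/ln(0.0461089) ≈ 1.6180.
Then r_4 ≈ r_3·(r_3/r_2)^p = 5.8693×10⁻⁷·(0.00688586)^1.6180 = 5.8693×10⁻⁷·0.000317553 ≈ 1.864e-10.

1.9e-10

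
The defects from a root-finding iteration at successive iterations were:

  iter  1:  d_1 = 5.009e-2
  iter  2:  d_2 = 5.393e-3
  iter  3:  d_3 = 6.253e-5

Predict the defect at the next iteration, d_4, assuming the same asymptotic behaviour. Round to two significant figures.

8.4e-9

First estimate the order: p ≈ ln(d_3/d_2) / ln(d_2/d_1) = ln(6.253e-5/5.393e-3)/ln(5.393e-3/5.009e-2) = ln(0.0115947)/ln(0.107666) ≈ 1.9999.
Then d_4 ≈ d_3·(d_3/d_2)^p = 6.253e-5·(0.0115947)^1.9999 = 6.253e-5·0.000134497 ≈ 8.41e-09.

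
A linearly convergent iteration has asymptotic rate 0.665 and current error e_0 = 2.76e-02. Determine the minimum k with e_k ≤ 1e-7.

31

After k steps, e_k ≈ 2.76e-02·0.665^k.
Need 0.665^k ≤ 1e-7/2.76e-02 = 3.62319e-06.
k ≥ ln(3.62319e-06)/ln(0.665) = -12.5282/-0.40797 = 30.709.
Smallest integer k = 31.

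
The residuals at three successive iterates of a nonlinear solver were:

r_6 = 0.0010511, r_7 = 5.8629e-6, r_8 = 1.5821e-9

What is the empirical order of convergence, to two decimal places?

p ≈ ln(r_8/r_7) / ln(r_7/r_6)
  = ln(1.5821e-9/5.8629e-6) / ln(5.8629e-6/0.0010511)
  = ln(0.000269849) / ln(0.00557787)
  = -8.21765 / -5.18895 ≈ 1.58368

1.58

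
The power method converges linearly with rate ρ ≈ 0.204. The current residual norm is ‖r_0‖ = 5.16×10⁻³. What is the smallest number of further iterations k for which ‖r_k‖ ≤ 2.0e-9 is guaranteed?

After k steps, ‖r_k‖ ≈ 5.16×10⁻³·0.204^k.
Need 0.204^k ≤ 2.0e-9/5.16×10⁻³ = 3.87597e-07.
k ≥ ln(3.87597e-07)/ln(0.204) = -14.7633/-1.58964 = 9.287.
Smallest integer k = 10.

10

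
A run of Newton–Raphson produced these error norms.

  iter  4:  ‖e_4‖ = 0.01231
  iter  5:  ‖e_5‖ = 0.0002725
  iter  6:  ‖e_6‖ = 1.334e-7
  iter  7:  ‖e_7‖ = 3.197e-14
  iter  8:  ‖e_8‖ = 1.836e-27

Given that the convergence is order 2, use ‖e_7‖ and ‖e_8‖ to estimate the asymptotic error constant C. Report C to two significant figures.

1.8

C ≈ ‖e_8‖ / ‖e_7‖^2
  = 1.836e-27 / (3.197e-14)^2
  = 1.836e-27 / 1.02208e-27 ≈ 1.7963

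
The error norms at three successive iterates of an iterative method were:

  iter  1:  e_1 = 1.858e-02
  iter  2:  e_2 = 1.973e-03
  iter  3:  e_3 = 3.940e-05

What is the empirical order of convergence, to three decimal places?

1.745

p ≈ ln(e_3/e_2) / ln(e_2/e_1)
  = ln(3.940e-05/1.973e-03) / ln(1.973e-03/1.858e-02)
  = ln(0.0199696) / ln(0.106189)
  = -3.913544 / -2.242535 ≈ 1.745143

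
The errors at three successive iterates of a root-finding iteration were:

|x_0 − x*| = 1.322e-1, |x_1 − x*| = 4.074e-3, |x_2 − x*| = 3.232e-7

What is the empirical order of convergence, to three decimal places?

2.713

p ≈ ln(|x_2 − x*|/|x_1 − x*|) / ln(|x_1 − x*|/|x_0 − x*|)
  = ln(3.232e-7/4.074e-3) / ln(4.074e-3/1.322e-1)
  = ln(7.93324e-05) / ln(0.0308169)
  = -9.441864 / -3.479692 ≈ 2.713419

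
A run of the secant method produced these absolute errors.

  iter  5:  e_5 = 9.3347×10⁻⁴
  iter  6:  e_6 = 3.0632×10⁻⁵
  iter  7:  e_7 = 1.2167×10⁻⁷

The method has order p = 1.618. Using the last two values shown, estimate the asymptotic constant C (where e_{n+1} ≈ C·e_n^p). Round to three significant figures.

C ≈ e_7 / e_6^1.618
  = 1.2167×10⁻⁷ / (3.0632×10⁻⁵)^1.618
  = 1.2167×10⁻⁷ / 4.97315e-08 ≈ 2.4465

2.45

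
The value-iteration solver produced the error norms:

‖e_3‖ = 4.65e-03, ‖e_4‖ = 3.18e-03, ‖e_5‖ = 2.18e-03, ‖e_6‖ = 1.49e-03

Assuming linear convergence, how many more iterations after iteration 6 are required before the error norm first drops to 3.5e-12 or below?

Rate ρ ≈ ‖e_6‖/‖e_5‖ = 1.49e-03/2.18e-03 = 0.6835.
After j more steps, ‖e_{6+j}‖ ≈ 1.49e-03·ρ^j; need ρ^j ≤ 3.5e-12/1.49e-03 = 2.34899e-09.
j ≥ ln(2.34899e-09)/ln(0.6835) = -19.8693/-0.38053 = 52.215.
So 53 more iterations are needed.

53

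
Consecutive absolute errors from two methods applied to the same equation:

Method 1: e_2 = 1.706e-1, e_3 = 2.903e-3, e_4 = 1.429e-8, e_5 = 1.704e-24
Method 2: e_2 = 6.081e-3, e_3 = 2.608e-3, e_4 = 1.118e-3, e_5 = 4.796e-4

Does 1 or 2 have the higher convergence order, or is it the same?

1

Method 1: p ≈ ln(1.704e-24/1.429e-8)/ln(1.429e-8/2.903e-3) ≈ 3.00.
Method 2: p ≈ ln(4.796e-4/1.118e-3)/ln(1.118e-3/2.608e-3) ≈ 1.00.
Method 1 has the higher order (≈3.0 vs ≈1.0).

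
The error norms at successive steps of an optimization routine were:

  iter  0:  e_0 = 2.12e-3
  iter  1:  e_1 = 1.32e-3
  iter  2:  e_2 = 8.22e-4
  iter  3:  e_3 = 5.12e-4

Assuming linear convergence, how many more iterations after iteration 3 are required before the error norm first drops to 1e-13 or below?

48

Rate ρ ≈ e_3/e_2 = 5.12e-4/8.22e-4 = 0.6229.
After j more steps, e_{3+j} ≈ 5.12e-4·ρ^j; need ρ^j ≤ 1e-13/5.12e-4 = 1.95313e-10.
j ≥ ln(1.95313e-10)/ln(0.6229) = -22.3564/-0.47337 = 47.228.
So 48 more iterations are needed.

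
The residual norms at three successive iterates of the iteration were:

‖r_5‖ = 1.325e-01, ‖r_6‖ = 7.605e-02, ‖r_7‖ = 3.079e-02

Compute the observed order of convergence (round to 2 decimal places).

p ≈ ln(‖r_7‖/‖r_6‖) / ln(‖r_6‖/‖r_5‖)
  = ln(3.079e-02/7.605e-02) / ln(7.605e-02/1.325e-01)
  = ln(0.404865) / ln(0.573962)
  = -0.90420 / -0.55519 ≈ 1.62863

1.63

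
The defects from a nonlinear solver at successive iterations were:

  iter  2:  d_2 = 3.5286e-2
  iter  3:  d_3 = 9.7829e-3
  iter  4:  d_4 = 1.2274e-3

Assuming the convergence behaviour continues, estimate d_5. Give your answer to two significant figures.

First estimate the order: p ≈ ln(d_4/d_3) / ln(d_3/d_2) = ln(1.2274e-3/9.7829e-3)/ln(9.7829e-3/3.5286e-2) = ln(0.125464)/ln(0.277246) ≈ 1.6181.
Then d_5 ≈ d_4·(d_4/d_3)^p = 1.2274e-3·(0.125464)^1.6181 = 1.2274e-3·0.0347787 ≈ 4.269e-05.

4.3e-5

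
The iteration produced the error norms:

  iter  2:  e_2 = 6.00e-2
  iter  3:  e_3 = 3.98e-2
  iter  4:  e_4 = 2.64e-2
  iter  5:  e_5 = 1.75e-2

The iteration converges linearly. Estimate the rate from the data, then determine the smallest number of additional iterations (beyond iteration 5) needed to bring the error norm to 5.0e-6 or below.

Rate ρ ≈ e_5/e_4 = 1.75e-2/2.64e-2 = 0.6629.
After j more steps, e_{5+j} ≈ 1.75e-2·ρ^j; need ρ^j ≤ 5.0e-6/1.75e-2 = 0.000285714.
j ≥ ln(0.000285714)/ln(0.6629) = -8.1605/-0.41113 = 19.849.
So 20 more iterations are needed.

20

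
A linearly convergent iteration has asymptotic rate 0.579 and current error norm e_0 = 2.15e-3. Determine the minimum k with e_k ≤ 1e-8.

After k steps, e_k ≈ 2.15e-3·0.579^k.
Need 0.579^k ≤ 1e-8/2.15e-3 = 4.65116e-06.
k ≥ ln(4.65116e-06)/ln(0.579) = -12.2784/-0.54645 = 22.469.
Smallest integer k = 23.

23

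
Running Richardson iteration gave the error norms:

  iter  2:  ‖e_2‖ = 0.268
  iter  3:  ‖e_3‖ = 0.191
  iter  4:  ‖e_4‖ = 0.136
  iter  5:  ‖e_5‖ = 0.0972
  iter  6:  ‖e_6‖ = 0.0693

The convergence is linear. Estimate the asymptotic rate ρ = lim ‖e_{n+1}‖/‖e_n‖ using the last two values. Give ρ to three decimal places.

ρ ≈ ‖e_6‖/‖e_5‖ = 0.0693/0.0972 = 0.71296

0.713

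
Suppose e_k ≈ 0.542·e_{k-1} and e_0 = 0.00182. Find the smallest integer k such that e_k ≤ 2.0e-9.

After k steps, e_k ≈ 0.00182·0.542^k.
Need 0.542^k ≤ 2.0e-9/0.00182 = 1.0989e-06.
k ≥ ln(1.0989e-06)/ln(0.542) = -13.7212/-0.61249 = 22.402.
Smallest integer k = 23.

23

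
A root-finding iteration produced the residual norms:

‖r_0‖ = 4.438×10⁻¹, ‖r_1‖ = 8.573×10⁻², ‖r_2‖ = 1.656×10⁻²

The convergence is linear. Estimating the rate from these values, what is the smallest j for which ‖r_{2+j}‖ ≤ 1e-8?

Rate ρ ≈ ‖r_2‖/‖r_1‖ = 1.656×10⁻²/8.573×10⁻² = 0.1932.
After j more steps, ‖r_{2+j}‖ ≈ 1.656×10⁻²·ρ^j; need ρ^j ≤ 1e-8/1.656×10⁻² = 6.03865e-07.
j ≥ ln(6.03865e-07)/ln(0.1932) = -14.3199/-1.64403 = 8.710.
So 9 more iterations are needed.

9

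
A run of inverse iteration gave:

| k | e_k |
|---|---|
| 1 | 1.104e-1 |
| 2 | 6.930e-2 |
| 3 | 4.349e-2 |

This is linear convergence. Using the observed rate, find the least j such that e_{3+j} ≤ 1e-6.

Rate ρ ≈ e_3/e_2 = 4.349e-2/6.930e-2 = 0.6276.
After j more steps, e_{3+j} ≈ 4.349e-2·ρ^j; need ρ^j ≤ 1e-6/4.349e-2 = 2.29938e-05.
j ≥ ln(2.29938e-05)/ln(0.6276) = -10.6803/-0.46585 = 22.926.
So 23 more iterations are needed.

23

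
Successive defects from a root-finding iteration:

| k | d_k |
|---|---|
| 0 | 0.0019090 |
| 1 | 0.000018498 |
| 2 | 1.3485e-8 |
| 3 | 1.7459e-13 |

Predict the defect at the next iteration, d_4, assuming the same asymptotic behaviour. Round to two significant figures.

4.2e-21

First estimate the order: p ≈ ln(d_3/d_2) / ln(d_2/d_1) = ln(1.7459e-13/1.3485e-8)/ln(1.3485e-8/0.000018498) = ln(1.2947e-05)/ln(0.000728998) ≈ 1.5580.
Then d_4 ≈ d_3·(d_3/d_2)^p = 1.7459e-13·(1.2947e-05)^1.5580 = 1.7459e-13·2.42527e-08 ≈ 4.234e-21.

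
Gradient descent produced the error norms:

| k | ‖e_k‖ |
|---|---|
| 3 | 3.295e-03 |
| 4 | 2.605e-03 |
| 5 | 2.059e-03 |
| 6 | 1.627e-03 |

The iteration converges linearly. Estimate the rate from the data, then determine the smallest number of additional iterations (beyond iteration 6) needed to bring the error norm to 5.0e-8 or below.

45

Rate ρ ≈ ‖e_6‖/‖e_5‖ = 1.627e-03/2.059e-03 = 0.7902.
After j more steps, ‖e_{6+j}‖ ≈ 1.627e-03·ρ^j; need ρ^j ≤ 5.0e-8/1.627e-03 = 3.07314e-05.
j ≥ ln(3.07314e-05)/ln(0.7902) = -10.3902/-0.23547 = 44.125.
So 45 more iterations are needed.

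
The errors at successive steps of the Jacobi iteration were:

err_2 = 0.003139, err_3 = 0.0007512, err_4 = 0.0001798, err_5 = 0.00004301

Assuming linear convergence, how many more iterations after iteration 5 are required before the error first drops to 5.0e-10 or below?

Rate ρ ≈ err_5/err_4 = 0.00004301/0.0001798 = 0.2392.
After j more steps, err_{5+j} ≈ 0.00004301·ρ^j; need ρ^j ≤ 5.0e-10/0.00004301 = 1.16252e-05.
j ≥ ln(1.16252e-05)/ln(0.2392) = -11.3623/-1.43046 = 7.943.
So 8 more iterations are needed.

8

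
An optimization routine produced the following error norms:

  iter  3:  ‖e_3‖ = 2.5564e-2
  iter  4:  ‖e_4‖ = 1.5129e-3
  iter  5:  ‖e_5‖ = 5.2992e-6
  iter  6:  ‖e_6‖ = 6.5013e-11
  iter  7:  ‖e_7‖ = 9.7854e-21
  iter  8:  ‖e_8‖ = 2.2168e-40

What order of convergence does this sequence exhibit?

2

Consecutive ratios: ‖e_8‖/‖e_7‖ = 2.2168e-40/9.7854e-21 = 2.26542e-20, ‖e_7‖/‖e_6‖ = 9.7854e-21/6.5013e-11 = 1.50515e-10.
p ≈ ln(2.26542e-20)/ln(1.50515e-10) = -45.2339/-22.6170 ≈ 2.00.
So the convergence is quadratic (order 2).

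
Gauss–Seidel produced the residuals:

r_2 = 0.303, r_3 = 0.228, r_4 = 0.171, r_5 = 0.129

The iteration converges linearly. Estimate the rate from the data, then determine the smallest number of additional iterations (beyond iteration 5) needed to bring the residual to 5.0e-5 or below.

28

Rate ρ ≈ r_5/r_4 = 0.129/0.171 = 0.7544.
After j more steps, r_{5+j} ≈ 0.129·ρ^j; need ρ^j ≤ 5.0e-5/0.129 = 0.000387597.
j ≥ ln(0.000387597)/ln(0.7544) = -7.8555/-0.28183 = 27.873.
So 28 more iterations are needed.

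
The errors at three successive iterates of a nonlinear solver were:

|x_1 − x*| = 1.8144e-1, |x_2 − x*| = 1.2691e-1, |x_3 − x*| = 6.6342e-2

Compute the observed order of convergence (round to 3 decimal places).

1.815

p ≈ ln(|x_3 − x*|/|x_2 − x*|) / ln(|x_2 − x*|/|x_1 − x*|)
  = ln(6.6342e-2/1.2691e-1) / ln(1.2691e-1/1.8144e-1)
  = ln(0.522748) / ln(0.69946)
  = -0.648656 / -0.357447 ≈ 1.814691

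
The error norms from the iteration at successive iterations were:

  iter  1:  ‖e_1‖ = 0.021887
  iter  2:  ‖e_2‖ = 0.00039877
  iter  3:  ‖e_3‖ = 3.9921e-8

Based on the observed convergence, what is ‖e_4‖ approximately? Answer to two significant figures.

2.5e-17

First estimate the order: p ≈ ln(‖e_3‖/‖e_2‖) / ln(‖e_2‖/‖e_1‖) = ln(3.9921e-8/0.00039877)/ln(0.00039877/0.021887) = ln(0.00010011)/ln(0.0182195) ≈ 2.2993.
Then ‖e_4‖ ≈ ‖e_3‖·(‖e_3‖/‖e_2‖)^p = 3.9921e-8·(0.00010011)^2.2993 = 3.9921e-8·6.36646e-10 ≈ 2.542e-17.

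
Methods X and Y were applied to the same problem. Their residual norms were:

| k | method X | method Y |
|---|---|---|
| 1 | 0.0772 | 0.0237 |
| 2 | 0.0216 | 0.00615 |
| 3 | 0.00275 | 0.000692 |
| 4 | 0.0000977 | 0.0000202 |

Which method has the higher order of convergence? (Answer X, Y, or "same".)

same

Method X: p ≈ ln(0.0000977/0.00275)/ln(0.00275/0.0216) ≈ 1.62.
Method Y: p ≈ ln(0.0000202/0.000692)/ln(0.000692/0.00615) ≈ 1.62.
Both orders ≈ 1.6 — effectively the same.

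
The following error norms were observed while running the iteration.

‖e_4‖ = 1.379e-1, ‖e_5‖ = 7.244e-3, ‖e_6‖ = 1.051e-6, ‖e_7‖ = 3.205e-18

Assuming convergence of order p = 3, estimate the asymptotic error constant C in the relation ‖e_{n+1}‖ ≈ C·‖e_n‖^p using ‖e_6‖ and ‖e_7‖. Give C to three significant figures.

2.76

C ≈ ‖e_7‖ / ‖e_6‖^3
  = 3.205e-18 / (1.051e-6)^3
  = 3.205e-18 / 1.16094e-18 ≈ 2.7607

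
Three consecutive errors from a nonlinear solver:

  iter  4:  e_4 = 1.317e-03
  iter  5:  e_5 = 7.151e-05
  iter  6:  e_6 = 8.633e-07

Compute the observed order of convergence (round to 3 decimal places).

1.516

p ≈ ln(e_6/e_5) / ln(e_5/e_4)
  = ln(8.633e-07/7.151e-05) / ln(7.151e-05/1.317e-03)
  = ln(0.0120724) / ln(0.0542976)
  = -4.416833 / -2.913275 ≈ 1.516106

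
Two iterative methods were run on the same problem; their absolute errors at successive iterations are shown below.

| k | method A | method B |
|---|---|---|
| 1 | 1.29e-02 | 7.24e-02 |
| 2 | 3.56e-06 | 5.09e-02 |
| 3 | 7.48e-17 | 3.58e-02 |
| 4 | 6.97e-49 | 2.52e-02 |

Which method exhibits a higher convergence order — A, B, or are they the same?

A

Method A: p ≈ ln(6.97e-49/7.48e-17)/ln(7.48e-17/3.56e-06) ≈ 3.00.
Method B: p ≈ ln(2.52e-02/3.58e-02)/ln(3.58e-02/5.09e-02) ≈ 1.00.
Method A has the higher order (≈3.0 vs ≈1.0).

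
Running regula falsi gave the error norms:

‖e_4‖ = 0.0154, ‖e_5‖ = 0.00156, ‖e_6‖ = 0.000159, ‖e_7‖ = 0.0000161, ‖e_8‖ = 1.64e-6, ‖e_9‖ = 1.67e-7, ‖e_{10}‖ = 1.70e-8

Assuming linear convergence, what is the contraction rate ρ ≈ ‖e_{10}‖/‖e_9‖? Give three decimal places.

0.102

ρ ≈ ‖e_{10}‖/‖e_9‖ = 1.70e-8/1.67e-7 = 0.10180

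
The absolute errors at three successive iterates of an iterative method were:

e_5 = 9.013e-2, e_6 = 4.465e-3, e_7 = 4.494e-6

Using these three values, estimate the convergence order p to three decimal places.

2.297

p ≈ ln(e_7/e_6) / ln(e_6/e_5)
  = ln(4.494e-6/4.465e-3) / ln(4.465e-3/9.013e-2)
  = ln(0.00100649) / ln(0.0495396)
  = -6.901286 / -3.004983 ≈ 2.296614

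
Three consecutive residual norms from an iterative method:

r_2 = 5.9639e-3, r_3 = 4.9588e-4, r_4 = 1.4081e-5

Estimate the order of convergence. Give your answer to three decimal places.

1.432

p ≈ ln(r_4/r_3) / ln(r_3/r_2)
  = ln(1.4081e-5/4.9588e-4) / ln(4.9588e-4/5.9639e-3)
  = ln(0.028396) / ln(0.0831469)
  = -3.561507 / -2.487146 ≈ 1.431965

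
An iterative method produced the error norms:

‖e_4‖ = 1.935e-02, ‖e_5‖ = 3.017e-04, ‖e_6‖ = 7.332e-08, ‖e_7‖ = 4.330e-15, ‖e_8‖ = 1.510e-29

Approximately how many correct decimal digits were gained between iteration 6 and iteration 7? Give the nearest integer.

Digits gained ≈ log₁₀(‖e_6‖/‖e_7‖) = log₁₀(7.332e-08/4.330e-15) = log₁₀(1.6933e+07) ≈ 7.229.

7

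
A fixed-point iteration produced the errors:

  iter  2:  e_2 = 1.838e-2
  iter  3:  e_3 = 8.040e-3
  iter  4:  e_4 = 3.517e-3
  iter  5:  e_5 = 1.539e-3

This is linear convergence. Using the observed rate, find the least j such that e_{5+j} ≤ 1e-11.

23

Rate ρ ≈ e_5/e_4 = 1.539e-3/3.517e-3 = 0.4376.
After j more steps, e_{5+j} ≈ 1.539e-3·ρ^j; need ρ^j ≤ 1e-11/1.539e-3 = 6.49773e-09.
j ≥ ln(6.49773e-09)/ln(0.4376) = -18.8518/-0.82645 = 22.811.
So 23 more iterations are needed.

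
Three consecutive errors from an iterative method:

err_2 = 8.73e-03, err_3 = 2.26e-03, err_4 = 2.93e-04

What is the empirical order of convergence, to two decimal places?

p ≈ ln(err_4/err_3) / ln(err_3/err_2)
  = ln(2.93e-04/2.26e-03) / ln(2.26e-03/8.73e-03)
  = ln(0.129646) / ln(0.258877)
  = -2.04295 / -1.35140 ≈ 1.51173

1.51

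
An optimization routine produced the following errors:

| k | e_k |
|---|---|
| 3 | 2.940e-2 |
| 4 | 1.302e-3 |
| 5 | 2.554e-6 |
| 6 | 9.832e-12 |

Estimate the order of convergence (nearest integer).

2

Consecutive ratios: e_6/e_5 = 9.832e-12/2.554e-6 = 3.84965e-06, e_5/e_4 = 2.554e-6/1.302e-3 = 0.0019616.
p ≈ ln(3.84965e-06)/ln(0.0019616) = -12.4675/-6.2340 ≈ 2.00.
So the convergence is quadratic (order 2).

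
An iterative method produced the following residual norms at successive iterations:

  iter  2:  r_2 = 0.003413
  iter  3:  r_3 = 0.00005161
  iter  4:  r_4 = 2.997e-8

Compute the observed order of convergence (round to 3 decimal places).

p ≈ ln(r_4/r_3) / ln(r_3/r_2)
  = ln(2.997e-8/0.00005161) / ln(0.00005161/0.003413)
  = ln(0.000580701) / ln(0.0151216)
  = -7.451275 / -4.191631 ≈ 1.777655

1.778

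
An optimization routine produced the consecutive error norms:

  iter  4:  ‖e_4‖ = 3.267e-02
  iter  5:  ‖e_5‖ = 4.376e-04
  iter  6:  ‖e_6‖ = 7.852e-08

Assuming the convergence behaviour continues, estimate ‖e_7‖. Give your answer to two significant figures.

First estimate the order: p ≈ ln(‖e_6‖/‖e_5‖) / ln(‖e_5‖/‖e_4‖) = ln(7.852e-08/4.376e-04)/ln(4.376e-04/3.267e-02) = ln(0.000179433)/ln(0.0133946) ≈ 2.0000.
Then ‖e_7‖ ≈ ‖e_6‖·(‖e_6‖/‖e_5‖)^p = 7.852e-08·(0.000179433)^2.0000 = 7.852e-08·3.21962e-08 ≈ 2.528e-15.

2.5e-15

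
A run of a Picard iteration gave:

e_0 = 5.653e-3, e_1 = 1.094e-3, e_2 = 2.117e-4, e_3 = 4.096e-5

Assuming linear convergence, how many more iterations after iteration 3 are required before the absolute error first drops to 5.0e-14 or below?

Rate ρ ≈ e_3/e_2 = 4.096e-5/2.117e-4 = 0.1935.
After j more steps, e_{3+j} ≈ 4.096e-5·ρ^j; need ρ^j ≤ 5.0e-14/4.096e-5 = 1.2207e-09.
j ≥ ln(1.2207e-09)/ln(0.1935) = -20.5238/-1.64248 = 12.496.
So 13 more iterations are needed.

13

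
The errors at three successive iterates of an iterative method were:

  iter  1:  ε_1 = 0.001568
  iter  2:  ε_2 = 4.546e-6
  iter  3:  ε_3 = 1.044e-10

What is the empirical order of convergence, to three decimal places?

1.828

p ≈ ln(ε_3/ε_2) / ln(ε_2/ε_1)
  = ln(1.044e-10/4.546e-6) / ln(4.546e-6/0.001568)
  = ln(2.29652e-05) / ln(0.00289923)
  = -10.681531 / -5.843310 ≈ 1.827993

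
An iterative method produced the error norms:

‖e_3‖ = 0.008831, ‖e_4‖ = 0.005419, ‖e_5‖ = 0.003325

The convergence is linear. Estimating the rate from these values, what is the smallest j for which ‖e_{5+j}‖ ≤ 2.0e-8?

25

Rate ρ ≈ ‖e_5‖/‖e_4‖ = 0.003325/0.005419 = 0.6136.
After j more steps, ‖e_{5+j}‖ ≈ 0.003325·ρ^j; need ρ^j ≤ 2.0e-8/0.003325 = 6.01504e-06.
j ≥ ln(6.01504e-06)/ln(0.6136) = -12.0212/-0.48841 = 24.613.
So 25 more iterations are needed.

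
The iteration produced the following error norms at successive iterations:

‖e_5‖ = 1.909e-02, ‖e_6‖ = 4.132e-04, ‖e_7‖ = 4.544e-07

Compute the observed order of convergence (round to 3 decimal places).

p ≈ ln(‖e_7‖/‖e_6‖) / ln(‖e_6‖/‖e_5‖)
  = ln(4.544e-07/4.132e-04) / ln(4.132e-04/1.909e-02)
  = ln(0.00109971) / ln(0.0216448)
  = -6.812709 / -3.832990 ≈ 1.777388

1.777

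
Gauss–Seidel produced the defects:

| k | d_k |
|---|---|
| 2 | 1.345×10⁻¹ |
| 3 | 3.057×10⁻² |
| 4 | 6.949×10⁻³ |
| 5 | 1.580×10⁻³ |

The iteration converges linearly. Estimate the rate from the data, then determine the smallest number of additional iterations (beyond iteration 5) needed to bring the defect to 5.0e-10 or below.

11

Rate ρ ≈ d_5/d_4 = 1.580×10⁻³/6.949×10⁻³ = 0.2274.
After j more steps, d_{5+j} ≈ 1.580×10⁻³·ρ^j; need ρ^j ≤ 5.0e-10/1.580×10⁻³ = 3.16456e-07.
j ≥ ln(3.16456e-07)/ln(0.2274) = -14.9661/-1.48104 = 10.105.
So 11 more iterations are needed.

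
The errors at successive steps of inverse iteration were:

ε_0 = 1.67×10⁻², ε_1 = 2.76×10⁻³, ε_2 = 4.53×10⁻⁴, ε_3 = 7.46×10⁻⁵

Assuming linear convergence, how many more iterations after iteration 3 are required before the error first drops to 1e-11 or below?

Rate ρ ≈ ε_3/ε_2 = 7.46×10⁻⁵/4.53×10⁻⁴ = 0.1647.
After j more steps, ε_{3+j} ≈ 7.46×10⁻⁵·ρ^j; need ρ^j ≤ 1e-11/7.46×10⁻⁵ = 1.34048e-07.
j ≥ ln(1.34048e-07)/ln(0.1647) = -15.8251/-1.80363 = 8.774.
So 9 more iterations are needed.

9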